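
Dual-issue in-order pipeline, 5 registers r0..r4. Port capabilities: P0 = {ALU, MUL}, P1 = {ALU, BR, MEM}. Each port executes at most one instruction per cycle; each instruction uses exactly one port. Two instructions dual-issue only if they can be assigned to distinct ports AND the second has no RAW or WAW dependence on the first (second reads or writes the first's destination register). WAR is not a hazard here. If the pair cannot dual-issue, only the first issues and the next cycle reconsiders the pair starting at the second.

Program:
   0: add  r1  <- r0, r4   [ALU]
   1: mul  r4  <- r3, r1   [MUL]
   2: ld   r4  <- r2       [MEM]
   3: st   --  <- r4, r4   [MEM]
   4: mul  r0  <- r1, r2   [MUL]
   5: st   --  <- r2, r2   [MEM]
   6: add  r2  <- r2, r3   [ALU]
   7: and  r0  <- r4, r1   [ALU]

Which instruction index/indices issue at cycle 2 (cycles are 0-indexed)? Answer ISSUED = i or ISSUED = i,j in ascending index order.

  cy0 -> i0 (add.ALU) RAW r1
  cy1 -> i1 (mul.MUL) WAW r4
  cy2 -> i2 (ld.MEM) no-port MEM/MEM
  cy3 -> i3,i4 (st.MEM mul.MUL) 2-wide
  cy4 -> i5,i6 (st.MEM add.ALU) 2-wide
  cy5 -> i7 (and.ALU) tail

ISSUED = 2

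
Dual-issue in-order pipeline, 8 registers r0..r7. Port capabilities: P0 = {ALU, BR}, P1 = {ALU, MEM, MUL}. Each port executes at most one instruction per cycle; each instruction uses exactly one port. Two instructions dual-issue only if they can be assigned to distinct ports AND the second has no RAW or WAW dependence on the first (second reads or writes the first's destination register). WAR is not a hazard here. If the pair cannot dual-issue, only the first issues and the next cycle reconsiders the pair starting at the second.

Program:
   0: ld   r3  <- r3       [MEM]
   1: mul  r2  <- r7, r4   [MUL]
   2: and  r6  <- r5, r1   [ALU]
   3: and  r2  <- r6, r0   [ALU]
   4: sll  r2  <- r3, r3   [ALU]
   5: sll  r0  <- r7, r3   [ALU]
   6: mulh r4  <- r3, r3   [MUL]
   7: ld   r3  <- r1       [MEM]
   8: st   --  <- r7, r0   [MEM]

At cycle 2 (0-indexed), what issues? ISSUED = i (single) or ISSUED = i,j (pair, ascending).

[0] i0  ld.MEM  -- no-port MEM/MUL
[1] i1,i2  mul.MUL+and.ALU  -- 2-wide
[2] i3  and.ALU  -- WAW r2
[3] i4,i5  sll.ALU+sll.ALU  -- 2-wide
[4] i6  mulh.MUL  -- no-port MUL/MEM
[5] i7  ld.MEM  -- no-port MEM/MEM
[6] i8  st.MEM  -- tail

ISSUED = 3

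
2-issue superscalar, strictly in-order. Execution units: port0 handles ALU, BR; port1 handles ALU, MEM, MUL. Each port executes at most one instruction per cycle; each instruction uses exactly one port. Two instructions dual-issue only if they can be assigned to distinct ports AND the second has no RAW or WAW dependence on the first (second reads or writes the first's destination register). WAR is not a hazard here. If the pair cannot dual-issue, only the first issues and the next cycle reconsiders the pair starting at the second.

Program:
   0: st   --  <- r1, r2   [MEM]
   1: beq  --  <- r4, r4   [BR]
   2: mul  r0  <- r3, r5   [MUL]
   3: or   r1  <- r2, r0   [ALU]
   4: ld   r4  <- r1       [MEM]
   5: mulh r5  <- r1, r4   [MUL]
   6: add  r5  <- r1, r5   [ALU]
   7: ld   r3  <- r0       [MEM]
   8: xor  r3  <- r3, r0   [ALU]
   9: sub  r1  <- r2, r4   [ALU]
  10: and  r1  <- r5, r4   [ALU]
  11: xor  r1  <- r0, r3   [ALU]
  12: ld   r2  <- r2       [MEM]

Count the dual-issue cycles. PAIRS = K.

c0: i0/i1 st.MEM/beq.BR  2-wide
c1: i2 mul.MUL  RAW r0
c2: i3 or.ALU  RAW r1
c3: i4 ld.MEM  no-port MEM/MUL
c4: i5 mulh.MUL  RAW+WAW r5
c5: i6/i7 add.ALU/ld.MEM  2-wide
c6: i8/i9 xor.ALU/sub.ALU  2-wide
c7: i10 and.ALU  WAW r1
c8: i11/i12 xor.ALU/ld.MEM  2-wide

PAIRS = 4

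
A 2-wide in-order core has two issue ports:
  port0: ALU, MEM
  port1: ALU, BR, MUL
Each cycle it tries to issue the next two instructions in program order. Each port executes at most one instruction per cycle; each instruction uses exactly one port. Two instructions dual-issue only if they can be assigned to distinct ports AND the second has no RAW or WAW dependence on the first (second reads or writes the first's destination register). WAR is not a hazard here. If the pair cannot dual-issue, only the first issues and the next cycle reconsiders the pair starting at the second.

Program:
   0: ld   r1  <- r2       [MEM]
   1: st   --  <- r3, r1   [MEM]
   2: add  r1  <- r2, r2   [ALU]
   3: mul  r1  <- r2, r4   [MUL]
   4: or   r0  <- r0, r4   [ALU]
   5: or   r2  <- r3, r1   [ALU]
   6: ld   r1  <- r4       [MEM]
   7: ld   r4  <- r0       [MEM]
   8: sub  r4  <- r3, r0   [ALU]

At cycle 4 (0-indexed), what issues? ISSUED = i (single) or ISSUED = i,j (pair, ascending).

t=0 i0:ld ; no-port MEM/MEM
t=1 i1+i2:st;add ; pair
t=2 i3+i4:mul;or ; pair
t=3 i5+i6:or;ld ; pair
t=4 i7:ld ; WAW r4
t=5 i8:sub ; tail

ISSUED = 7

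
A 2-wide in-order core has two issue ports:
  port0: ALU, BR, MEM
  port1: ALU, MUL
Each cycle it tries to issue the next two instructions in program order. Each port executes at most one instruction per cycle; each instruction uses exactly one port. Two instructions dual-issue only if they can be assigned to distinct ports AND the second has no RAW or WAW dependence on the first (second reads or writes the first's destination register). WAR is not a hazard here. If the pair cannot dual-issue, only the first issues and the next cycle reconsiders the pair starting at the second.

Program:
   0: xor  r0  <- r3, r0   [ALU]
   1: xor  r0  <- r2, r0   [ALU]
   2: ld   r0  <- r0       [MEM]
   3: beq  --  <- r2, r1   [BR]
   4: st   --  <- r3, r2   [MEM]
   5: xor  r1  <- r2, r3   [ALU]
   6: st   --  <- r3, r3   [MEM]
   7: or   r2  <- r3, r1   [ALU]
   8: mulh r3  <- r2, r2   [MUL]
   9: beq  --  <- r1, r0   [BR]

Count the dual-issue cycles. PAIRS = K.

PAIRS = 3

#0 head=0: xor.ALU i0 RAW+WAW r0
#1 head=1: xor.ALU i1 RAW+WAW r0
#2 head=2: ld.MEM i2 no-port MEM/BR
#3 head=3: beq.BR i3 no-port BR/MEM
#4 head=4: st.MEM;xor.ALU i4/i5 dual
#5 head=6: st.MEM;or.ALU i6/i7 dual
#6 head=8: mulh.MUL;beq.BR i8/i9 dual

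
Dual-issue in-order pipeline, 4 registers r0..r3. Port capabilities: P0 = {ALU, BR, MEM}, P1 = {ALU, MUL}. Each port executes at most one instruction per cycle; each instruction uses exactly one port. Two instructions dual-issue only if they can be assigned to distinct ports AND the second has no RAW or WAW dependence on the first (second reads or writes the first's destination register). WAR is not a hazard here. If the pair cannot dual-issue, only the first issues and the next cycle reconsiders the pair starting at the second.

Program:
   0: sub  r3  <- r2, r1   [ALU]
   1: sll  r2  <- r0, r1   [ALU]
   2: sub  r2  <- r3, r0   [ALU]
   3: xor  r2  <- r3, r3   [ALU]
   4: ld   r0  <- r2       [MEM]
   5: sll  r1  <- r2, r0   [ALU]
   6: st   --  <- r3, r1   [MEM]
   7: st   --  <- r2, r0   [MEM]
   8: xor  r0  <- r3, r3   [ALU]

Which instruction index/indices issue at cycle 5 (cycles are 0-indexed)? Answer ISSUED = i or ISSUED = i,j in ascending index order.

c0: i0+i1 sub sll  dual
c1: i2 sub  WAW r2
c2: i3 xor  RAW r2
c3: i4 ld  RAW r0
c4: i5 sll  RAW r1
c5: i6 st  no-port MEM/MEM
c6: i7+i8 st xor  dual

ISSUED = 6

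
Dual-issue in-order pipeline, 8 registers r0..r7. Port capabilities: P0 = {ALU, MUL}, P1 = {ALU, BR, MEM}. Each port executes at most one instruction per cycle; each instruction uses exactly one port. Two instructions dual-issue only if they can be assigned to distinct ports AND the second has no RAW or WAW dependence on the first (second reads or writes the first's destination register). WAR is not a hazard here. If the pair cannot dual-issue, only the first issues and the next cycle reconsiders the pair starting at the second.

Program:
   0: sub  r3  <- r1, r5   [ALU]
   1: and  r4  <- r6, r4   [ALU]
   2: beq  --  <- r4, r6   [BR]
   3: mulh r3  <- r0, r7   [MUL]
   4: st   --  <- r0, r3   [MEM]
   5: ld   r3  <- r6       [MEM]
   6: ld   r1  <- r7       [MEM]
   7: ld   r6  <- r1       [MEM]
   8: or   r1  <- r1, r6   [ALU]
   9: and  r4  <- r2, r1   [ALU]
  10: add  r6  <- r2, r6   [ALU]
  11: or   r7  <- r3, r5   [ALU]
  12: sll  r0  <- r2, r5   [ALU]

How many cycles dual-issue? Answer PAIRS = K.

t=0 i0,i1:sub/and ; pair
t=1 i2,i3:beq/mulh ; pair
t=2 i4:st ; no-port MEM/MEM
t=3 i5:ld ; no-port MEM/MEM
t=4 i6:ld ; no-port MEM/MEM
t=5 i7:ld ; RAW r6
t=6 i8:or ; RAW r1
t=7 i9,i10:and/add ; pair
t=8 i11,i12:or/sll ; pair

PAIRS = 4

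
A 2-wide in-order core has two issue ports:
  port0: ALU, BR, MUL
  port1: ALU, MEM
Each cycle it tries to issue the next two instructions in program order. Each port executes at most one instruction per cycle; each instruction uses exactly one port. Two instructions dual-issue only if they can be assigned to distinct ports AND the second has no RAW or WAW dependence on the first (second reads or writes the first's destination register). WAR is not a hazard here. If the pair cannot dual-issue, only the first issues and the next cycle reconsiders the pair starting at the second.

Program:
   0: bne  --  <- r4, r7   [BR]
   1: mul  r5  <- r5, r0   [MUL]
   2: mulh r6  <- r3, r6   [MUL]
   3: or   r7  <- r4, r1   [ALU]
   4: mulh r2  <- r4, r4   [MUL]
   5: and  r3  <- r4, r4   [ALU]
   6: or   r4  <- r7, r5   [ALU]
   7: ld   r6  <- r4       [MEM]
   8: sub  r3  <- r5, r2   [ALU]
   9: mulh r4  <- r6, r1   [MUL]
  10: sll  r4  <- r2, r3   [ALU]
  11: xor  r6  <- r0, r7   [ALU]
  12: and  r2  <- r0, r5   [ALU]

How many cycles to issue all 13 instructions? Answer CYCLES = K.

[0] i0  bne  -- no-port BR/MUL
[1] i1  mul  -- no-port MUL/MUL
[2] i2+i3  mulh+or  -- dual
[3] i4+i5  mulh+and  -- dual
[4] i6  or  -- RAW r4
[5] i7+i8  ld+sub  -- dual
[6] i9  mulh  -- WAW r4
[7] i10+i11  sll+xor  -- dual
[8] i12  and  -- tail

CYCLES = 9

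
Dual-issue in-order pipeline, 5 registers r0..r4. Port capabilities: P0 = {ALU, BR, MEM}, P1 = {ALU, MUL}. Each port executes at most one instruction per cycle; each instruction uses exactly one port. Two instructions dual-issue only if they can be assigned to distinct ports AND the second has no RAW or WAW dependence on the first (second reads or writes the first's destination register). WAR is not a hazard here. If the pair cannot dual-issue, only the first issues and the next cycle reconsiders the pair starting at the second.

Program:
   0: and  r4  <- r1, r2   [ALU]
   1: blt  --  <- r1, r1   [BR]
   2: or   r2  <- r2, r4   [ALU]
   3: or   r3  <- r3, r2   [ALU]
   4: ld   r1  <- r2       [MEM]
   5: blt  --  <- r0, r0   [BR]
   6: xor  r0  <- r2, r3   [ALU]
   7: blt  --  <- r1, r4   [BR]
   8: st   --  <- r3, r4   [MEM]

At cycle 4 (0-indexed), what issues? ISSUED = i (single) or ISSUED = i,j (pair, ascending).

c0: i0+i1 and;blt  dual
c1: i2 or  RAW r2
c2: i3+i4 or;ld  dual
c3: i5+i6 blt;xor  dual
c4: i7 blt  no-port BR/MEM
c5: i8 st  tail

ISSUED = 7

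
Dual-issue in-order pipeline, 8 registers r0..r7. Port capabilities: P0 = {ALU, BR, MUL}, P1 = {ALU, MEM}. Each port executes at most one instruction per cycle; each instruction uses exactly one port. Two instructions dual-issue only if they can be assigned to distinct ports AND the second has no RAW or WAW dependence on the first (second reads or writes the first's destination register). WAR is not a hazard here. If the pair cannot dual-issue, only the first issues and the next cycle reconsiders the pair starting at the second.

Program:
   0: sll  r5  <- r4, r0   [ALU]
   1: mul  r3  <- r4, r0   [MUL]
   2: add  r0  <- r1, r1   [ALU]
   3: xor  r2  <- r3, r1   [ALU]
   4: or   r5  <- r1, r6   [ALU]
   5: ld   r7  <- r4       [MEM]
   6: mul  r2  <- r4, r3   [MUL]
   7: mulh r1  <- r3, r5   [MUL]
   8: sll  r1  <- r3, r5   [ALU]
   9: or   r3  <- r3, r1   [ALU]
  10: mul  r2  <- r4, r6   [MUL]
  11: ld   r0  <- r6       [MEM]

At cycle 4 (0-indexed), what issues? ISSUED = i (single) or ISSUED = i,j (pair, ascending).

ISSUED = 7

#0 head=0: sll mul i0,i1 2-wide
#1 head=2: add xor i2,i3 2-wide
#2 head=4: or ld i4,i5 2-wide
#3 head=6: mul i6 no-port MUL/MUL
#4 head=7: mulh i7 WAW r1
#5 head=8: sll i8 RAW r1
#6 head=9: or mul i9,i10 2-wide
#7 head=11: ld i11 tail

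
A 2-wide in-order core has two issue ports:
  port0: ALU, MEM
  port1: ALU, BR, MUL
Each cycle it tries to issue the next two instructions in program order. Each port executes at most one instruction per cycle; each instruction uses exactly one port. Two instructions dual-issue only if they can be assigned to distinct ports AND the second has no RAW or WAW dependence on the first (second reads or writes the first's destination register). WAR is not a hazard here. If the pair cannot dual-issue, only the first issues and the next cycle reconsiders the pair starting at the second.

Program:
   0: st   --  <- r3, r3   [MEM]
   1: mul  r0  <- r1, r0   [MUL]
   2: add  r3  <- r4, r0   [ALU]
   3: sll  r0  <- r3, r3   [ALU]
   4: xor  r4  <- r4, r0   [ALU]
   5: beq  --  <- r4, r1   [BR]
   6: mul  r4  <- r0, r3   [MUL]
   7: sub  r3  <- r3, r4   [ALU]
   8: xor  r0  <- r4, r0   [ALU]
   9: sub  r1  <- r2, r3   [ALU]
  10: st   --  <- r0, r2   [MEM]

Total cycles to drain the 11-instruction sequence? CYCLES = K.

CYCLES = 8

#0 head=0: st;mul i0+i1 2-wide
#1 head=2: add i2 RAW r3
#2 head=3: sll i3 RAW r0
#3 head=4: xor i4 RAW r4
#4 head=5: beq i5 no-port BR/MUL
#5 head=6: mul i6 RAW r4
#6 head=7: sub;xor i7+i8 2-wide
#7 head=9: sub;st i9+i10 2-wide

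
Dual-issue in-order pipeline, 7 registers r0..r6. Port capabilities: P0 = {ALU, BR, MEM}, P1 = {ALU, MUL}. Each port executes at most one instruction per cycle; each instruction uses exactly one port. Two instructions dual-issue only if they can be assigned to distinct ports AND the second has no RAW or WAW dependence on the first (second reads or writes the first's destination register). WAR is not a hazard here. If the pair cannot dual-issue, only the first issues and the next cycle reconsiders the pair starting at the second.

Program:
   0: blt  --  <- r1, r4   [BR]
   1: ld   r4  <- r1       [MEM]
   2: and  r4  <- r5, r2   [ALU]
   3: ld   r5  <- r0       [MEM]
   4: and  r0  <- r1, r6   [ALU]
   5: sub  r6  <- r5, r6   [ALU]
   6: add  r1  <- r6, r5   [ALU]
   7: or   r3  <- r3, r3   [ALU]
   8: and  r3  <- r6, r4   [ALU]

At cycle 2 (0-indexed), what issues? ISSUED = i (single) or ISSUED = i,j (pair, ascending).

ISSUED = 2,3

#0 head=0: blt i0 no-port BR/MEM
#1 head=1: ld i1 WAW r4
#2 head=2: and;ld i2/i3 dual
#3 head=4: and;sub i4/i5 dual
#4 head=6: add;or i6/i7 dual
#5 head=8: and i8 tail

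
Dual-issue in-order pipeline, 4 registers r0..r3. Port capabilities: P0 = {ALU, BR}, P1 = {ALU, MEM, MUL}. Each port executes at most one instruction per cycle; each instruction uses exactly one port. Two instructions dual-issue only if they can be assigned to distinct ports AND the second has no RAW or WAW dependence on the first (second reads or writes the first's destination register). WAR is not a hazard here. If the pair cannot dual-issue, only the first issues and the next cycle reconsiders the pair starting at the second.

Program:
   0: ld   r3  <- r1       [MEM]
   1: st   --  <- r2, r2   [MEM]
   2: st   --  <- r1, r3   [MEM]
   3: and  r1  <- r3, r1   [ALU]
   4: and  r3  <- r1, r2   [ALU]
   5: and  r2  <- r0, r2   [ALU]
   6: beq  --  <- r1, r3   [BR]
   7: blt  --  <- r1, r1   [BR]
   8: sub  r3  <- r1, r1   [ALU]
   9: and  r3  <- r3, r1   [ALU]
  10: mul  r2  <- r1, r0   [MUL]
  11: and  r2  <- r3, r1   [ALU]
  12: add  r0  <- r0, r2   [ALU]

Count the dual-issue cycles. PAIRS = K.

t=0 i0:ld.MEM ; no-port MEM/MEM
t=1 i1:st.MEM ; no-port MEM/MEM
t=2 i2+i3:st.MEM+and.ALU ; 2-wide
t=3 i4+i5:and.ALU+and.ALU ; 2-wide
t=4 i6:beq.BR ; no-port BR/BR
t=5 i7+i8:blt.BR+sub.ALU ; 2-wide
t=6 i9+i10:and.ALU+mul.MUL ; 2-wide
t=7 i11:and.ALU ; RAW r2
t=8 i12:add.ALU ; tail

PAIRS = 4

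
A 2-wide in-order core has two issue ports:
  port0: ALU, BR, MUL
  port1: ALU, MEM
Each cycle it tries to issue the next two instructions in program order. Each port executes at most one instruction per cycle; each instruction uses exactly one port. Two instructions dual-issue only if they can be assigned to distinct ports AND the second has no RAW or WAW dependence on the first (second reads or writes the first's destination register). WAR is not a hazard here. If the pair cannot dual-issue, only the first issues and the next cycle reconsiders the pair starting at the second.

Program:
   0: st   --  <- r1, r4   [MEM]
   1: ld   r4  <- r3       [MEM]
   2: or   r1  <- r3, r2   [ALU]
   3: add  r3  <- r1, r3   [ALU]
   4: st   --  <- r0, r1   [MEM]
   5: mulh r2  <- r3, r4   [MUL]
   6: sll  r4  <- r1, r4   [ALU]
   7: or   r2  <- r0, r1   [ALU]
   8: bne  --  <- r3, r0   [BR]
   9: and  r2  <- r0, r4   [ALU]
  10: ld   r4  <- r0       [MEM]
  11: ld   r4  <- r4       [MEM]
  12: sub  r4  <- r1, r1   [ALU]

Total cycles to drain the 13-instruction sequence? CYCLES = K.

CYCLES = 8

0. st @i0  | no-port MEM/MEM
1. ld or @i1+i2  | pair
2. add st @i3+i4  | pair
3. mulh sll @i5+i6  | pair
4. or bne @i7+i8  | pair
5. and ld @i9+i10  | pair
6. ld @i11  | WAW r4
7. sub @i12  | tail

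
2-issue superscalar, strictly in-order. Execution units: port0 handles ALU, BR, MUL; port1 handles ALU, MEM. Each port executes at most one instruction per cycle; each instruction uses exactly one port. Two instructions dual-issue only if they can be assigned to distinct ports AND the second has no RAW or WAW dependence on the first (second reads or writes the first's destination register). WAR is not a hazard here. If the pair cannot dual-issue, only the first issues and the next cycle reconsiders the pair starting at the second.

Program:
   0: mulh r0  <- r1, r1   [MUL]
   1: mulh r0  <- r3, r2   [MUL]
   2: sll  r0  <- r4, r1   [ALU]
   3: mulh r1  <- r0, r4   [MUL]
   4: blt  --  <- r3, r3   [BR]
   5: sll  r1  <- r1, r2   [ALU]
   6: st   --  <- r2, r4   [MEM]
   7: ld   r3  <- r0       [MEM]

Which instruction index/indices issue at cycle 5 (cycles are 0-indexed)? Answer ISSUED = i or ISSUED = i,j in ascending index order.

0. mulh.MUL @i0  | no-port MUL/MUL
1. mulh.MUL @i1  | WAW r0
2. sll.ALU @i2  | RAW r0
3. mulh.MUL @i3  | no-port MUL/BR
4. blt.BR;sll.ALU @i4+i5  | pair
5. st.MEM @i6  | no-port MEM/MEM
6. ld.MEM @i7  | tail

ISSUED = 6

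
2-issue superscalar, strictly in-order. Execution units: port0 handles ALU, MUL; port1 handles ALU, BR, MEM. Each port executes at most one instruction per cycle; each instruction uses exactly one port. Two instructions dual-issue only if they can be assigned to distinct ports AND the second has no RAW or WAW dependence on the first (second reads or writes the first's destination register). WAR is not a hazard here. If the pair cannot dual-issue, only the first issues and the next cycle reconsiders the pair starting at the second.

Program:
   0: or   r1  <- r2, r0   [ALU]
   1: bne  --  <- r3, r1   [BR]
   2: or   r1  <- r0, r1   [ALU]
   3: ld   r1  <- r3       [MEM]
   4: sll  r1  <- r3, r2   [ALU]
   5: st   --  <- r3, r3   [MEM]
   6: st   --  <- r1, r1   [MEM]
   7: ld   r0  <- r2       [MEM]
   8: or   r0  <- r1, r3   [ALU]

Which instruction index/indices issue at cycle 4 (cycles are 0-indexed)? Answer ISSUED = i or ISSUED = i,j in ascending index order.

#0 head=0: or.ALU i0 RAW r1
#1 head=1: bne.BR or.ALU i1&i2 pair
#2 head=3: ld.MEM i3 WAW r1
#3 head=4: sll.ALU st.MEM i4&i5 pair
#4 head=6: st.MEM i6 no-port MEM/MEM
#5 head=7: ld.MEM i7 WAW r0
#6 head=8: or.ALU i8 tail

ISSUED = 6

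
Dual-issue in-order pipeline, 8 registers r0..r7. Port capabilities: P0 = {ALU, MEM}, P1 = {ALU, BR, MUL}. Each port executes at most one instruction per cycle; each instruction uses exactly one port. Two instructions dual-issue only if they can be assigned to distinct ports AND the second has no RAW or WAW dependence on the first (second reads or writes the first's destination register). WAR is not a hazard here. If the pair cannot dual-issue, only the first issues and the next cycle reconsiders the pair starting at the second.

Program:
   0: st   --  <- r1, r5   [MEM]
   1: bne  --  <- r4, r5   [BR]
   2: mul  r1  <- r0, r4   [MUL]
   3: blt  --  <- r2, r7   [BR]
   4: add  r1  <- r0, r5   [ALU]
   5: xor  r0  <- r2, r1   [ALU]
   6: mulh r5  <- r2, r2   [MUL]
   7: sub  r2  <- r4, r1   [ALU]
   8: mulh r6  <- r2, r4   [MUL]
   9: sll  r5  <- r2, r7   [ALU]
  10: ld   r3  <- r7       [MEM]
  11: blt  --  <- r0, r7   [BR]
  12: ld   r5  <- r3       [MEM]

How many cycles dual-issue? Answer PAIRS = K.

[0] i0,i1  st.MEM/bne.BR  -- dual
[1] i2  mul.MUL  -- no-port MUL/BR
[2] i3,i4  blt.BR/add.ALU  -- dual
[3] i5,i6  xor.ALU/mulh.MUL  -- dual
[4] i7  sub.ALU  -- RAW r2
[5] i8,i9  mulh.MUL/sll.ALU  -- dual
[6] i10,i11  ld.MEM/blt.BR  -- dual
[7] i12  ld.MEM  -- tail

PAIRS = 5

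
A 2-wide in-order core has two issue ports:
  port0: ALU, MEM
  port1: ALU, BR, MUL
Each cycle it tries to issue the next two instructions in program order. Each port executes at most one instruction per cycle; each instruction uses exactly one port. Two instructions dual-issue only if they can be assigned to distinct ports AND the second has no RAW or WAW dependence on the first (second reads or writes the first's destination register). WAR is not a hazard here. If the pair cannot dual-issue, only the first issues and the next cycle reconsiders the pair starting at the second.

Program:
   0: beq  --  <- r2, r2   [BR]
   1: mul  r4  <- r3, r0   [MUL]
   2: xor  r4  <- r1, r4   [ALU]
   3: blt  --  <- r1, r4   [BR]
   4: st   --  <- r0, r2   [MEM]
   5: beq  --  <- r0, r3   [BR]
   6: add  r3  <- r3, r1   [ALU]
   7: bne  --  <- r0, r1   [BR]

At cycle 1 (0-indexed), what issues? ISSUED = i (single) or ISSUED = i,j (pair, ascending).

ISSUED = 1

c0: i0 beq  no-port BR/MUL
c1: i1 mul  RAW+WAW r4
c2: i2 xor  RAW r4
c3: i3&i4 blt+st  dual
c4: i5&i6 beq+add  dual
c5: i7 bne  tail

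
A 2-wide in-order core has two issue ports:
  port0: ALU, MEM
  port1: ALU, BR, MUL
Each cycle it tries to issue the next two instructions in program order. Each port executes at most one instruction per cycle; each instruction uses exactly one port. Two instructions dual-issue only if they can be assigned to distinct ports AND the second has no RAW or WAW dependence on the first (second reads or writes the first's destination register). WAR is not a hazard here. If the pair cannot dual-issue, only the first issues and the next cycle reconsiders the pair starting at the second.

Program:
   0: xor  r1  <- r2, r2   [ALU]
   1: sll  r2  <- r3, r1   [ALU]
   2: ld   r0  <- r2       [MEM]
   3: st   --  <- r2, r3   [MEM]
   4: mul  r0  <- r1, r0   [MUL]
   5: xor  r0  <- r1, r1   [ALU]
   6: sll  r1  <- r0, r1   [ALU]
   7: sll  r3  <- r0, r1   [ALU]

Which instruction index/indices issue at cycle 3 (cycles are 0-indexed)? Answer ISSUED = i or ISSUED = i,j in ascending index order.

ISSUED = 3,4

0. xor.ALU @i0  | RAW r1
1. sll.ALU @i1  | RAW r2
2. ld.MEM @i2  | no-port MEM/MEM
3. st.MEM mul.MUL @i3,i4  | pair
4. xor.ALU @i5  | RAW r0
5. sll.ALU @i6  | RAW r1
6. sll.ALU @i7  | tail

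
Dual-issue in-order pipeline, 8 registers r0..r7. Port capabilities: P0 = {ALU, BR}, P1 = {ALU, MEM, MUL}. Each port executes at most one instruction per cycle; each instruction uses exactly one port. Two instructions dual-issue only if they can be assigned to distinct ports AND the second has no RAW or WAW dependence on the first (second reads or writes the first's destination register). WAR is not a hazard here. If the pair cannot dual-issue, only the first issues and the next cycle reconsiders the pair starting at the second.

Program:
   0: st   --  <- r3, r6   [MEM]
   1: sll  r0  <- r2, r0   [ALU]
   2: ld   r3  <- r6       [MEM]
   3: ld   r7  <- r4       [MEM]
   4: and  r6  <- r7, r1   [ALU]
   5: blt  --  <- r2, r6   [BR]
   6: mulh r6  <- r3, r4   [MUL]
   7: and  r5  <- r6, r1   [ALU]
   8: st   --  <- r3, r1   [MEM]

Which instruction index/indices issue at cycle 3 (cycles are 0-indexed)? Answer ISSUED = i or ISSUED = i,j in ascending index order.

ISSUED = 4

0. st.MEM+sll.ALU @i0+i1  | pair
1. ld.MEM @i2  | no-port MEM/MEM
2. ld.MEM @i3  | RAW r7
3. and.ALU @i4  | RAW r6
4. blt.BR+mulh.MUL @i5+i6  | pair
5. and.ALU+st.MEM @i7+i8  | pair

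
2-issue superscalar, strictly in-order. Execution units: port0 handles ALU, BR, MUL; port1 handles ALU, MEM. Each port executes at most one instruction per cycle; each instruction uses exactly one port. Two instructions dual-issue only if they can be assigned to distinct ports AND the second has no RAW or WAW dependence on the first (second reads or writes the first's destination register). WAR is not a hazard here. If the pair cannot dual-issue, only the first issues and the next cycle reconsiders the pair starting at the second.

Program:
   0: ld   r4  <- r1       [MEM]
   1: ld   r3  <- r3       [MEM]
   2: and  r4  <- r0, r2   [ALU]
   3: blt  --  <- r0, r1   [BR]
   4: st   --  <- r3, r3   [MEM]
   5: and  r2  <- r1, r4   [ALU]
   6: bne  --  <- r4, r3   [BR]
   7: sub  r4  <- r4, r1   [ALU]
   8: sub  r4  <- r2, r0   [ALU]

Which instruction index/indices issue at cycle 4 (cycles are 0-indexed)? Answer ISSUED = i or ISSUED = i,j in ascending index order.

  cy0 -> i0 (ld.MEM) no-port MEM/MEM
  cy1 -> i1,i2 (ld.MEM and.ALU) pair
  cy2 -> i3,i4 (blt.BR st.MEM) pair
  cy3 -> i5,i6 (and.ALU bne.BR) pair
  cy4 -> i7 (sub.ALU) WAW r4
  cy5 -> i8 (sub.ALU) tail

ISSUED = 7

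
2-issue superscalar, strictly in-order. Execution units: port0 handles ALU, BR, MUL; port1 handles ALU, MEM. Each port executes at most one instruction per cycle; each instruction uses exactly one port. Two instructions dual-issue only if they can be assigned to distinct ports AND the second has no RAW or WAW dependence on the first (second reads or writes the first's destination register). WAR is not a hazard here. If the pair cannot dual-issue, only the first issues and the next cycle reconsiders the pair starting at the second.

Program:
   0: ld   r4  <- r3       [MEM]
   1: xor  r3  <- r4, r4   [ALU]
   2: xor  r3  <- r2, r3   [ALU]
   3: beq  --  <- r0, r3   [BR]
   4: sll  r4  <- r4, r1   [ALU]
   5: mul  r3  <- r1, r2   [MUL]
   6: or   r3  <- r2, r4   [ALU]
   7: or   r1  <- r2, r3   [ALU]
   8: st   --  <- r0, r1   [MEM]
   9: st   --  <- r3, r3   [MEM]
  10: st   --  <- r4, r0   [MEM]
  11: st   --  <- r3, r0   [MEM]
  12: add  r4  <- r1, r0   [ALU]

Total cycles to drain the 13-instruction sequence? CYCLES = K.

0. ld.MEM @i0  | RAW r4
1. xor.ALU @i1  | RAW+WAW r3
2. xor.ALU @i2  | RAW r3
3. beq.BR+sll.ALU @i3+i4  | pair
4. mul.MUL @i5  | WAW r3
5. or.ALU @i6  | RAW r3
6. or.ALU @i7  | RAW r1
7. st.MEM @i8  | no-port MEM/MEM
8. st.MEM @i9  | no-port MEM/MEM
9. st.MEM @i10  | no-port MEM/MEM
10. st.MEM+add.ALU @i11+i12  | pair

CYCLES = 11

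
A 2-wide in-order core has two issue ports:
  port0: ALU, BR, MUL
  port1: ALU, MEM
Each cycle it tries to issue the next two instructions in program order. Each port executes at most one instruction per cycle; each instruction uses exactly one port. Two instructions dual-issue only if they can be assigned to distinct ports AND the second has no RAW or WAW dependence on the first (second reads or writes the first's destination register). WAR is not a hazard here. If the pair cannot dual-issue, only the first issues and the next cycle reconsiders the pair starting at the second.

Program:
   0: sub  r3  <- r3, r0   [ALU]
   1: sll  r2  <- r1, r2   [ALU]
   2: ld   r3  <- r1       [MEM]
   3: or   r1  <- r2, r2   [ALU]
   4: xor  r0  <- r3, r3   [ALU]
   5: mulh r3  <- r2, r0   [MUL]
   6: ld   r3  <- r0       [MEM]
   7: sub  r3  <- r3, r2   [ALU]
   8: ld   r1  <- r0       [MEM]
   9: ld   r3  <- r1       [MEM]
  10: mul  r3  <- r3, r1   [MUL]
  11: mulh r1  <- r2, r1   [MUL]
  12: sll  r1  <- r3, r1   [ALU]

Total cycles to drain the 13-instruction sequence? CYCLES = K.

  cy0 -> i0/i1 (sub.ALU sll.ALU) 2-wide
  cy1 -> i2/i3 (ld.MEM or.ALU) 2-wide
  cy2 -> i4 (xor.ALU) RAW r0
  cy3 -> i5 (mulh.MUL) WAW r3
  cy4 -> i6 (ld.MEM) RAW+WAW r3
  cy5 -> i7/i8 (sub.ALU ld.MEM) 2-wide
  cy6 -> i9 (ld.MEM) RAW+WAW r3
  cy7 -> i10 (mul.MUL) no-port MUL/MUL
  cy8 -> i11 (mulh.MUL) RAW+WAW r1
  cy9 -> i12 (sll.ALU) tail

CYCLES = 10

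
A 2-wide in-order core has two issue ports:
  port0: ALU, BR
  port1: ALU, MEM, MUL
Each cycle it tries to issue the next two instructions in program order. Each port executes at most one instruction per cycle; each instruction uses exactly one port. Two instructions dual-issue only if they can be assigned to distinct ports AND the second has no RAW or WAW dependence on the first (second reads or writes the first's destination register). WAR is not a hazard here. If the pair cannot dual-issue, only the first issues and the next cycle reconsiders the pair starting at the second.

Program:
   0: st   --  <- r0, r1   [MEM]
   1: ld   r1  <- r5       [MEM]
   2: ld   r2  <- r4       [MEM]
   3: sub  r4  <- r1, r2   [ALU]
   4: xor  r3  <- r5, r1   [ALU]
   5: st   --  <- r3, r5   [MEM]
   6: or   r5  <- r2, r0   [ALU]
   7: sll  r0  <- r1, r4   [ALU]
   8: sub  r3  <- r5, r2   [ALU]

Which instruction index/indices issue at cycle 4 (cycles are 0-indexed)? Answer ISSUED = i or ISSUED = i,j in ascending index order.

ISSUED = 5,6

[0] i0  st.MEM  -- no-port MEM/MEM
[1] i1  ld.MEM  -- no-port MEM/MEM
[2] i2  ld.MEM  -- RAW r2
[3] i3,i4  sub.ALU xor.ALU  -- 2-wide
[4] i5,i6  st.MEM or.ALU  -- 2-wide
[5] i7,i8  sll.ALU sub.ALU  -- 2-wide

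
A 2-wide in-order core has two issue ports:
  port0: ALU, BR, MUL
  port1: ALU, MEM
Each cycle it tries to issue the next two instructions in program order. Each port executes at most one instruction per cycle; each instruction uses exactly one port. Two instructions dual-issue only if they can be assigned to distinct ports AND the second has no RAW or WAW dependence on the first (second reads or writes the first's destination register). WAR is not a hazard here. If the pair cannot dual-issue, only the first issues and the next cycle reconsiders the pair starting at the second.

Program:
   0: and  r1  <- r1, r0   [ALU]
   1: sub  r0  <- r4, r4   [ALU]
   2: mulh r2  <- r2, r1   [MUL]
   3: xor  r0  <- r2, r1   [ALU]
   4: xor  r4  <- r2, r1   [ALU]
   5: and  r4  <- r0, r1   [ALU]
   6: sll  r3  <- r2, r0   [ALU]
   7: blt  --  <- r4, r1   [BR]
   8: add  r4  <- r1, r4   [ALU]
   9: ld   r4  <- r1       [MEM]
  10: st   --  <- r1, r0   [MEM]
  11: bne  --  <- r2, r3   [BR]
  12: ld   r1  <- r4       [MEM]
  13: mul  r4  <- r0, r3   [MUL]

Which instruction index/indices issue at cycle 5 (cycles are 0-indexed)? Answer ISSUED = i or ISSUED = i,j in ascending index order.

ISSUED = 9

[0] i0/i1  and sub  -- pair
[1] i2  mulh  -- RAW r2
[2] i3/i4  xor xor  -- pair
[3] i5/i6  and sll  -- pair
[4] i7/i8  blt add  -- pair
[5] i9  ld  -- no-port MEM/MEM
[6] i10/i11  st bne  -- pair
[7] i12/i13  ld mul  -- pair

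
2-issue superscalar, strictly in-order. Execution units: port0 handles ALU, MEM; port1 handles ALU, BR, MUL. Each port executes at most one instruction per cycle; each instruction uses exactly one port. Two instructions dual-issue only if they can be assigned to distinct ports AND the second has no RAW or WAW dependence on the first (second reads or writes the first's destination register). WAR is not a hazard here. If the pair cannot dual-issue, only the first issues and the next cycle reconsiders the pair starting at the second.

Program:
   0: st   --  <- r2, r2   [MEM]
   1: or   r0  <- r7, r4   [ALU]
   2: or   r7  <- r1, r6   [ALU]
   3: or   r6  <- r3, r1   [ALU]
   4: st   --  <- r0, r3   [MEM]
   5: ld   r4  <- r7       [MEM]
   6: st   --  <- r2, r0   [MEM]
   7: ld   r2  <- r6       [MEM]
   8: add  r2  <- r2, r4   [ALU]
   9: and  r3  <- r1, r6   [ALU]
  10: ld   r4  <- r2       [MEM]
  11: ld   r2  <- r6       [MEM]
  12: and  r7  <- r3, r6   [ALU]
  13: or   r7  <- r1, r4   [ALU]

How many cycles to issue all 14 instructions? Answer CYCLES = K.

CYCLES = 10

c0: i0&i1 st/or  dual
c1: i2&i3 or/or  dual
c2: i4 st  no-port MEM/MEM
c3: i5 ld  no-port MEM/MEM
c4: i6 st  no-port MEM/MEM
c5: i7 ld  RAW+WAW r2
c6: i8&i9 add/and  dual
c7: i10 ld  no-port MEM/MEM
c8: i11&i12 ld/and  dual
c9: i13 or  tail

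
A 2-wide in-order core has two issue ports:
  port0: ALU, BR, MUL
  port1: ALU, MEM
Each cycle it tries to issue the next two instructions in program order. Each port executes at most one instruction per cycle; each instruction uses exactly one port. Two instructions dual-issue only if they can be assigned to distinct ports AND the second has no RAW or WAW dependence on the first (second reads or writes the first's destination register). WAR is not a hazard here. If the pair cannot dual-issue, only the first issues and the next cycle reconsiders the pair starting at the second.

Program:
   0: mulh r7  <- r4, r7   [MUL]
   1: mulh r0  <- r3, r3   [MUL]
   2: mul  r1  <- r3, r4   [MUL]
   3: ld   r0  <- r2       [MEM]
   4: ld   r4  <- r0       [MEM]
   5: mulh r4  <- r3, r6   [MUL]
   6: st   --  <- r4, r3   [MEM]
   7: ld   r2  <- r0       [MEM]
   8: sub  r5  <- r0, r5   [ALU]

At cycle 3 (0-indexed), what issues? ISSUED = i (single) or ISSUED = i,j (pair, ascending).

ISSUED = 4

c0: i0 mulh  no-port MUL/MUL
c1: i1 mulh  no-port MUL/MUL
c2: i2+i3 mul+ld  dual
c3: i4 ld  WAW r4
c4: i5 mulh  RAW r4
c5: i6 st  no-port MEM/MEM
c6: i7+i8 ld+sub  dual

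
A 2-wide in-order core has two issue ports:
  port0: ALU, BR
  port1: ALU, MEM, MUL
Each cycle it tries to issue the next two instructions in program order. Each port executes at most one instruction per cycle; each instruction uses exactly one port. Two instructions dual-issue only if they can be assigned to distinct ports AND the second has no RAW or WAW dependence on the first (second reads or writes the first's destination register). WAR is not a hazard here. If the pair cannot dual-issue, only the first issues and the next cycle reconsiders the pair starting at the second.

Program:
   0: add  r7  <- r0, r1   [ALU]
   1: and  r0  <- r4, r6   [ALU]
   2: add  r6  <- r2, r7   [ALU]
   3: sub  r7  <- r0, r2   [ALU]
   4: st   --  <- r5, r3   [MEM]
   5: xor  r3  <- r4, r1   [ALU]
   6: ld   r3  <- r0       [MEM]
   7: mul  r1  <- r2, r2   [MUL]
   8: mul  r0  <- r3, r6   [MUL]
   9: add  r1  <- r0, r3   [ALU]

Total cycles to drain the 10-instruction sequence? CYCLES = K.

CYCLES = 7

#0 head=0: add+and i0&i1 2-wide
#1 head=2: add+sub i2&i3 2-wide
#2 head=4: st+xor i4&i5 2-wide
#3 head=6: ld i6 no-port MEM/MUL
#4 head=7: mul i7 no-port MUL/MUL
#5 head=8: mul i8 RAW r0
#6 head=9: add i9 tail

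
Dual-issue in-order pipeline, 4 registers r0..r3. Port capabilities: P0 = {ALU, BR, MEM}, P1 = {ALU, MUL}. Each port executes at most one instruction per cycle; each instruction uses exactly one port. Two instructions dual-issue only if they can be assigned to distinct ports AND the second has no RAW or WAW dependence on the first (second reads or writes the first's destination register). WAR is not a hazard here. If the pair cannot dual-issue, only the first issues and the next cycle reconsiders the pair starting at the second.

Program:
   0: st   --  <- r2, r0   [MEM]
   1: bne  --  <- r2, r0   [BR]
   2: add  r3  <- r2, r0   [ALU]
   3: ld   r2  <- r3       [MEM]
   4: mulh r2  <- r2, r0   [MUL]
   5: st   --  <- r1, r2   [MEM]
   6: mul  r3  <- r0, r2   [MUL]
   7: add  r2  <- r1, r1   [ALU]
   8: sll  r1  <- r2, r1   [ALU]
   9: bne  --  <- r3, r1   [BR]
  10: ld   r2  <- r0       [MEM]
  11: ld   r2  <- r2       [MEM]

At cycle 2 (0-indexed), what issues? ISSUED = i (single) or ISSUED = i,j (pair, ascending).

0. st @i0  | no-port MEM/BR
1. bne add @i1+i2  | 2-wide
2. ld @i3  | RAW+WAW r2
3. mulh @i4  | RAW r2
4. st mul @i5+i6  | 2-wide
5. add @i7  | RAW r2
6. sll @i8  | RAW r1
7. bne @i9  | no-port BR/MEM
8. ld @i10  | no-port MEM/MEM
9. ld @i11  | tail

ISSUED = 3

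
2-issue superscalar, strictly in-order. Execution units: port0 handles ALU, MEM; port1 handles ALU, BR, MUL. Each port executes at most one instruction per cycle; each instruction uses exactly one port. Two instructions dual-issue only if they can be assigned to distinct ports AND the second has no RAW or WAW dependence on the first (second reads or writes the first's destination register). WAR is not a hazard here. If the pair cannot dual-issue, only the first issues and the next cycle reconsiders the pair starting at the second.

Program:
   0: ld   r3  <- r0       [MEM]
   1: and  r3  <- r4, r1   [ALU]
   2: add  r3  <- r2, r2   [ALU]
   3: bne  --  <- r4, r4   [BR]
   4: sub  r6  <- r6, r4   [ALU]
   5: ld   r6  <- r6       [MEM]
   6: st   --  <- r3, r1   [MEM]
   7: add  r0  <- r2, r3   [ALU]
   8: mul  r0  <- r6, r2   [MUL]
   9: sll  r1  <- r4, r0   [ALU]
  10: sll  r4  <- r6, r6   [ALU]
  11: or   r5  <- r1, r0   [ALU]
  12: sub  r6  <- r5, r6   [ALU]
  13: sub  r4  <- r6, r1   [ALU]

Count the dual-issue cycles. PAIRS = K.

[0] i0  ld.MEM  -- WAW r3
[1] i1  and.ALU  -- WAW r3
[2] i2/i3  add.ALU bne.BR  -- 2-wide
[3] i4  sub.ALU  -- RAW+WAW r6
[4] i5  ld.MEM  -- no-port MEM/MEM
[5] i6/i7  st.MEM add.ALU  -- 2-wide
[6] i8  mul.MUL  -- RAW r0
[7] i9/i10  sll.ALU sll.ALU  -- 2-wide
[8] i11  or.ALU  -- RAW r5
[9] i12  sub.ALU  -- RAW r6
[10] i13  sub.ALU  -- tail

PAIRS = 3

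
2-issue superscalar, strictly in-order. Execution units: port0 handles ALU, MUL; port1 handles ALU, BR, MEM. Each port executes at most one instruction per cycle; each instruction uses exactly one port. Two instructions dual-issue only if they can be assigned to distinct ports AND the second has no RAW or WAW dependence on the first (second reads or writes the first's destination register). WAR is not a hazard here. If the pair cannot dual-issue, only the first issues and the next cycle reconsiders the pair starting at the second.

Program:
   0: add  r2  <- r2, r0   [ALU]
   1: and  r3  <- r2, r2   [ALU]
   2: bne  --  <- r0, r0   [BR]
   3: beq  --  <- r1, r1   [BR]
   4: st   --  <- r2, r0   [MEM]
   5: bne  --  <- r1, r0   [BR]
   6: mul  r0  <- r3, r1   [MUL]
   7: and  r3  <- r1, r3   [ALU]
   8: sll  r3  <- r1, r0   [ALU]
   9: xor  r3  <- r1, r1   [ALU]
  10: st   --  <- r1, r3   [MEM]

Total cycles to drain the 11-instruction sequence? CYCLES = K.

CYCLES = 9

  cy0 -> i0 (add) RAW r2
  cy1 -> i1&i2 (and/bne) pair
  cy2 -> i3 (beq) no-port BR/MEM
  cy3 -> i4 (st) no-port MEM/BR
  cy4 -> i5&i6 (bne/mul) pair
  cy5 -> i7 (and) WAW r3
  cy6 -> i8 (sll) WAW r3
  cy7 -> i9 (xor) RAW r3
  cy8 -> i10 (st) tail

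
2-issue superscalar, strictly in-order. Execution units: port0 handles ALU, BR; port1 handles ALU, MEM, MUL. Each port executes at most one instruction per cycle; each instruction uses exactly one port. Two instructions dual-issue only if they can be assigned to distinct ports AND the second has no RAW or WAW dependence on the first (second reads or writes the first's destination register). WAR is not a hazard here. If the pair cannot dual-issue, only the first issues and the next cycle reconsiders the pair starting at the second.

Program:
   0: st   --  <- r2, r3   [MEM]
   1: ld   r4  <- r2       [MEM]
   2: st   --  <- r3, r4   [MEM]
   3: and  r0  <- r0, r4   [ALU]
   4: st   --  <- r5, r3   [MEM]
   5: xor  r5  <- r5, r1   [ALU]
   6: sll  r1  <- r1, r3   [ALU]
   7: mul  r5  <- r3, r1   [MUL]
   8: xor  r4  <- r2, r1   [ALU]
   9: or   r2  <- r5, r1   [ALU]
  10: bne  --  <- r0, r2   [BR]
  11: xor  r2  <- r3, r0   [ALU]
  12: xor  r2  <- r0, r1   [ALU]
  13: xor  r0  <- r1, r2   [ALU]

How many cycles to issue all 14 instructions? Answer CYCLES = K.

#0 head=0: st.MEM i0 no-port MEM/MEM
#1 head=1: ld.MEM i1 no-port MEM/MEM
#2 head=2: st.MEM;and.ALU i2/i3 2-wide
#3 head=4: st.MEM;xor.ALU i4/i5 2-wide
#4 head=6: sll.ALU i6 RAW r1
#5 head=7: mul.MUL;xor.ALU i7/i8 2-wide
#6 head=9: or.ALU i9 RAW r2
#7 head=10: bne.BR;xor.ALU i10/i11 2-wide
#8 head=12: xor.ALU i12 RAW r2
#9 head=13: xor.ALU i13 tail

CYCLES = 10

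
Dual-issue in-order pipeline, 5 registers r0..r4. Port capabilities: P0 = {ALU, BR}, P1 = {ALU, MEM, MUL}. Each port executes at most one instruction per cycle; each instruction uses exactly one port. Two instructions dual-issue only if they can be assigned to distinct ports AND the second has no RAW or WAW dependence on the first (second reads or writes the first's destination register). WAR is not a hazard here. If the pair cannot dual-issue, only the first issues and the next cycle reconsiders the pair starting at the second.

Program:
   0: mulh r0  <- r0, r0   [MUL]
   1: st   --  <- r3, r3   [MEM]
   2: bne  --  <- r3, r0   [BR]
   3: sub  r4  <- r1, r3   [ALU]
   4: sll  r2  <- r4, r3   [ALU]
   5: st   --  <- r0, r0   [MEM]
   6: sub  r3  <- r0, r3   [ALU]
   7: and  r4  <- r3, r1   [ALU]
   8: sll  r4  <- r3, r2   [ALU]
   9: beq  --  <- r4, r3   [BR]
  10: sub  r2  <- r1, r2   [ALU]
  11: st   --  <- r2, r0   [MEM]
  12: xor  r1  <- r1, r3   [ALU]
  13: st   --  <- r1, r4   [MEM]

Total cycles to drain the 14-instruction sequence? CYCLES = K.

CYCLES = 10

[0] i0  mulh  -- no-port MUL/MEM
[1] i1+i2  st/bne  -- pair
[2] i3  sub  -- RAW r4
[3] i4+i5  sll/st  -- pair
[4] i6  sub  -- RAW r3
[5] i7  and  -- WAW r4
[6] i8  sll  -- RAW r4
[7] i9+i10  beq/sub  -- pair
[8] i11+i12  st/xor  -- pair
[9] i13  st  -- tail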